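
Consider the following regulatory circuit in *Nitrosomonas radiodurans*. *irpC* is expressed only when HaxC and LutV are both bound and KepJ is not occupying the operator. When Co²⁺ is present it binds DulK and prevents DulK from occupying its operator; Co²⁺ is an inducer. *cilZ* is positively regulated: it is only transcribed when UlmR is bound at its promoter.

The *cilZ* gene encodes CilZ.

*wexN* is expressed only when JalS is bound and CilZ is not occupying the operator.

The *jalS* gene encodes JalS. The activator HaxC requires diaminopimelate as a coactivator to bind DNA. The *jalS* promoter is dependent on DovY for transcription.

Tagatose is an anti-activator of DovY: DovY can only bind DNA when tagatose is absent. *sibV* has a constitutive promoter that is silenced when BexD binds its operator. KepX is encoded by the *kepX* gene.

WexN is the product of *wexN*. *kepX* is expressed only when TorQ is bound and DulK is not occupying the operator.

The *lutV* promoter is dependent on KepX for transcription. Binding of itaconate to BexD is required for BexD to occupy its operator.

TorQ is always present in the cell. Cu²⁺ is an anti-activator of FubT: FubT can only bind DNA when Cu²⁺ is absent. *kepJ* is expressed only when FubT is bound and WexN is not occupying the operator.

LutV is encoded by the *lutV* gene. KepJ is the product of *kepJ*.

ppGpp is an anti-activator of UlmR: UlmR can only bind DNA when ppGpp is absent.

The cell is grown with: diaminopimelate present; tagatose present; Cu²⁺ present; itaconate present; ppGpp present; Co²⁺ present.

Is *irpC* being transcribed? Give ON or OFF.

ppGpp is present, so UlmR is inactive.
Required activator UlmR is absent, so *cilZ* is not transcribed.
So CilZ is not produced.
Tagatose is present, so DovY is inactive.
Required activator DovY is absent, so *jalS* is not transcribed.
So JalS is not produced.
Required activator JalS is absent, so *wexN* is not transcribed.
So WexN is not produced.
Cu²⁺ is present, so FubT is inactive.
Required activator FubT is absent, so *kepJ* is not transcribed.
So KepJ is not produced.
Diaminopimelate is present, so HaxC is active.
Co²⁺ is present, so DulK is inactive.
TorQ is produced constitutively and is active.
No repressor is bound and TorQ is active, so *kepX* is transcribed.
So KepX is produced and active.
No repressor is bound and KepX is active, so *lutV* is transcribed.
So LutV is produced and active.
No repressor is bound and HaxC and LutV are active, so *irpC* is transcribed.

ON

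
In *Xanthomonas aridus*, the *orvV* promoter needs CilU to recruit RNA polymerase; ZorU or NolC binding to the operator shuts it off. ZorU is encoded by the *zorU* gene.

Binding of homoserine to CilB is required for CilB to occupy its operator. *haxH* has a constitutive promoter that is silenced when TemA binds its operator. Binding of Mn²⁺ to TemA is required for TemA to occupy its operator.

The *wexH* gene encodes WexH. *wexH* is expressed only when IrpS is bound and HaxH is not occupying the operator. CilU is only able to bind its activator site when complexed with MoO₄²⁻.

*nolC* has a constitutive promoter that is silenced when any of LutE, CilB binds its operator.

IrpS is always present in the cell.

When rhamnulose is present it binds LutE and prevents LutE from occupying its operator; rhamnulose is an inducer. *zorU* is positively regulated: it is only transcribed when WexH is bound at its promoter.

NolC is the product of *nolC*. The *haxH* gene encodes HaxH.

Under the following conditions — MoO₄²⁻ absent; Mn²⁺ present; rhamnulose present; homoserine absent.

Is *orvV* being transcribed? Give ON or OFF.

Mn²⁺ is present, so TemA is active.
With repressor TemA bound, *haxH* is not transcribed.
So HaxH is not produced.
IrpS is produced constitutively and is active.
No repressor is bound and IrpS is active, so *wexH* is transcribed.
So WexH is produced and active.
No repressor is bound and WexH is active, so *zorU* is transcribed.
So ZorU is produced and active.
MoO₄²⁻ is absent, so CilU is inactive.
Rhamnulose is present, so LutE is inactive.
Homoserine is absent, so CilB is inactive.
With no repressor bound, *nolC* is transcribed.
So NolC is produced and active.
With repressor ZorU bound, *orvV* is not transcribed.

OFF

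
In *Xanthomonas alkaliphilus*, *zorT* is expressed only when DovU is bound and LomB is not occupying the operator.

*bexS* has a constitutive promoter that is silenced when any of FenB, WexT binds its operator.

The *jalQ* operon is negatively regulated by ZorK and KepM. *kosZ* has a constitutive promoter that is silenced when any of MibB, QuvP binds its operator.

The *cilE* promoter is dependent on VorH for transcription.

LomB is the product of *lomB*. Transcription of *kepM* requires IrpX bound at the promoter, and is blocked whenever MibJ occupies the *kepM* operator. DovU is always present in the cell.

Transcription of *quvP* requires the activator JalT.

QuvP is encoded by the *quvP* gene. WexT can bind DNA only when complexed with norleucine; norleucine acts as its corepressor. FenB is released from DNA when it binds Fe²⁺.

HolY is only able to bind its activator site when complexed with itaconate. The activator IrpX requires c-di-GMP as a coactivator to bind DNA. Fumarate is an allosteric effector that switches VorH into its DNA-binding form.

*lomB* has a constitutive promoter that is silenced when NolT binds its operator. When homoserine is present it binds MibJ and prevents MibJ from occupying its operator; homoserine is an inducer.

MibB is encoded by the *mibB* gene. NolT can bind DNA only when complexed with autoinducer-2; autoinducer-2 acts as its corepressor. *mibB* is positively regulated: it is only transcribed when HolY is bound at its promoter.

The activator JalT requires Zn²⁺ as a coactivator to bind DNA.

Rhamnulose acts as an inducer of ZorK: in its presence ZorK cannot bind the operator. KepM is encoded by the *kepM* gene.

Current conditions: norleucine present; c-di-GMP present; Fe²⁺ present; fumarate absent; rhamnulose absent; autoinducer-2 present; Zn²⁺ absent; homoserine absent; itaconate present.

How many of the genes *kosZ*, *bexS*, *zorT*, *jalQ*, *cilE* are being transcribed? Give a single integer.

Itaconate is present, so HolY is active.
No repressor is bound and HolY is active, so *mibB* is transcribed.
So MibB is produced and active.
Zn²⁺ is absent, so JalT is inactive.
Required activator JalT is absent, so *quvP* is not transcribed.
So QuvP is not produced.
With repressor MibB bound, *kosZ* is not transcribed.
→ *kosZ* is OFF.
Fe²⁺ is present, so FenB is inactive.
Norleucine is present, so WexT is active.
With repressor WexT bound, *bexS* is not transcribed.
→ *bexS* is OFF.
Autoinducer-2 is present, so NolT is active.
With repressor NolT bound, *lomB* is not transcribed.
So LomB is not produced.
DovU is produced constitutively and is active.
No repressor is bound and DovU is active, so *zorT* is transcribed.
→ *zorT* is ON.
Rhamnulose is absent, so ZorK is active.
c-di-GMP is present, so IrpX is active.
Homoserine is absent, so MibJ is active.
With repressor MibJ bound, *kepM* is not transcribed.
So KepM is not produced.
With repressor ZorK bound, *jalQ* is not transcribed.
→ *jalQ* is OFF.
Fumarate is absent, so VorH is inactive.
Required activator VorH is absent, so *cilE* is not transcribed.
→ *cilE* is OFF.
1 of the 5 genes is transcribed.

1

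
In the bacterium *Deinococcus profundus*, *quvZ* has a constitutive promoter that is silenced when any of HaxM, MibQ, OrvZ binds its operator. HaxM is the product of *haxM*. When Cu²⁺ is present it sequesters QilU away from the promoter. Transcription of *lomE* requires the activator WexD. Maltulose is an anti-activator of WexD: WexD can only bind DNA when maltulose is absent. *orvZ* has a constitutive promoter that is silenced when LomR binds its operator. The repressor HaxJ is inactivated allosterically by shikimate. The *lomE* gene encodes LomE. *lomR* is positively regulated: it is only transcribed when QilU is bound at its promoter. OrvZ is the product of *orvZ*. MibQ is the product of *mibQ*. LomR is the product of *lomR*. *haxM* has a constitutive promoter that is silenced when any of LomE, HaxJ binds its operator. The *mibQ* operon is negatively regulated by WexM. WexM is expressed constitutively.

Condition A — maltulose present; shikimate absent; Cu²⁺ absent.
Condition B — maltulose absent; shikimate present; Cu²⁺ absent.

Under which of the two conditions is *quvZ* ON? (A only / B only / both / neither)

Condition A:
Maltulose is present, so WexD is inactive.
Required activator WexD is absent, so *lomE* is not transcribed.
So LomE is not produced.
Shikimate is absent, so HaxJ is active.
With repressor HaxJ bound, *haxM* is not transcribed.
So HaxM is not produced.
WexM is produced constitutively and is active.
With repressor WexM bound, *mibQ* is not transcribed.
So MibQ is not produced.
Cu²⁺ is absent, so QilU is active.
No repressor is bound and QilU is active, so *lomR* is transcribed.
So LomR is produced and active.
With repressor LomR bound, *orvZ* is not transcribed.
So OrvZ is not produced.
With no repressor bound, *quvZ* is transcribed.
→ *quvZ* is ON in A.
Condition B:
Maltulose is absent, so WexD is active.
No repressor is bound and WexD is active, so *lomE* is transcribed.
So LomE is produced and active.
Shikimate is present, so HaxJ is inactive.
With repressor LomE bound, *haxM* is not transcribed.
So HaxM is not produced.
WexM is produced constitutively and is active.
With repressor WexM bound, *mibQ* is not transcribed.
So MibQ is not produced.
Cu²⁺ is absent, so QilU is active.
No repressor is bound and QilU is active, so *lomR* is transcribed.
So LomR is produced and active.
With repressor LomR bound, *orvZ* is not transcribed.
So OrvZ is not produced.
With no repressor bound, *quvZ* is transcribed.
→ *quvZ* is ON in B.

both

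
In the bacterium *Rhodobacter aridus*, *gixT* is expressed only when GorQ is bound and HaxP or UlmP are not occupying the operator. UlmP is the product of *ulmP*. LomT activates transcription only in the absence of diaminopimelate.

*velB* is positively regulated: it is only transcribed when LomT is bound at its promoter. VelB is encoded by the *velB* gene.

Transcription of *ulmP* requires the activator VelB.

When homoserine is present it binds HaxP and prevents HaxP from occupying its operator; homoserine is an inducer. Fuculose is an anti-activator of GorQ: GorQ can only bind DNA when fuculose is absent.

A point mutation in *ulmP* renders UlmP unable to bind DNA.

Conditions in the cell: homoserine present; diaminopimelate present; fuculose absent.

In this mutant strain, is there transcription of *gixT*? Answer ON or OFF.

ON

Fuculose is absent, so GorQ is active.
Homoserine is present, so HaxP is inactive.
UlmP is non-functional in this strain, so it has no effect.
No repressor is bound and GorQ is active, so *gixT* is transcribed.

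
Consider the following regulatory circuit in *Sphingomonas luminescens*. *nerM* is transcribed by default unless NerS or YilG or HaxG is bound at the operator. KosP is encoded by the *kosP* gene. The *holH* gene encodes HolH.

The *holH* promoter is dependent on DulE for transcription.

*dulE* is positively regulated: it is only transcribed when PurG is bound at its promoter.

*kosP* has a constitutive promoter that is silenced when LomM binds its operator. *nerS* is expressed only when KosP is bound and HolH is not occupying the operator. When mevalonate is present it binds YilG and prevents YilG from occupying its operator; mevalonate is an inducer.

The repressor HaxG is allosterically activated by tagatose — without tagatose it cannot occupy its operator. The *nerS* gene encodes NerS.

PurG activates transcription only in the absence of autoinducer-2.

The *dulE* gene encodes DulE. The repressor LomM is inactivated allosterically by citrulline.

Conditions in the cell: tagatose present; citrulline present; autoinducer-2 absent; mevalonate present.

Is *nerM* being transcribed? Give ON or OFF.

OFF

Citrulline is present, so LomM is inactive.
With no repressor bound, *kosP* is transcribed.
So KosP is produced and active.
Autoinducer-2 is absent, so PurG is active.
No repressor is bound and PurG is active, so *dulE* is transcribed.
So DulE is produced and active.
No repressor is bound and DulE is active, so *holH* is transcribed.
So HolH is produced and active.
With repressor HolH bound, *nerS* is not transcribed.
So NerS is not produced.
Mevalonate is present, so YilG is inactive.
Tagatose is present, so HaxG is active.
With repressor HaxG bound, *nerM* is not transcribed.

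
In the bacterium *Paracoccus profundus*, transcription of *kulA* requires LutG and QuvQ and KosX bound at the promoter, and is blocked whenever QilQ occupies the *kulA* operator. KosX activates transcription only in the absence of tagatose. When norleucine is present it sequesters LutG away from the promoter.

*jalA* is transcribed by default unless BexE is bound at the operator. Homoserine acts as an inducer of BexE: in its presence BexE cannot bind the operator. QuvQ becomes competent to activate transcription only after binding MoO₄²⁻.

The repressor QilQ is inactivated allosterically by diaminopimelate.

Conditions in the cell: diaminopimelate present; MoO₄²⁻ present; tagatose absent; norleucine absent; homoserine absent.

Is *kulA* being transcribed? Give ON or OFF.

Norleucine is absent, so LutG is active.
Diaminopimelate is present, so QilQ is inactive.
MoO₄²⁻ is present, so QuvQ is active.
Tagatose is absent, so KosX is active.
No repressor is bound and LutG and QuvQ and KosX are active, so *kulA* is transcribed.

ON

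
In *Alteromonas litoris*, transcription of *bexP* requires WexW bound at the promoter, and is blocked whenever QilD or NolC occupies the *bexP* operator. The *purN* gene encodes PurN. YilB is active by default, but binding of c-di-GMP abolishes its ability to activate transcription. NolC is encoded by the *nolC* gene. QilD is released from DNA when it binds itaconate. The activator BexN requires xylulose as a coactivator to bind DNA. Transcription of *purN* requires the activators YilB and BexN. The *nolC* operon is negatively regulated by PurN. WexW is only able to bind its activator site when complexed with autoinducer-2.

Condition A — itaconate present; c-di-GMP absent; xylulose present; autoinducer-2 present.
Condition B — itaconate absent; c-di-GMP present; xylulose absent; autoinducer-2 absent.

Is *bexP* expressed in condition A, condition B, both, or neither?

Condition A:
Itaconate is present, so QilD is inactive.
c-di-GMP is absent, so YilB is active.
Xylulose is present, so BexN is active.
No repressor is bound and YilB and BexN are active, so *purN* is transcribed.
So PurN is produced and active.
With repressor PurN bound, *nolC* is not transcribed.
So NolC is not produced.
Autoinducer-2 is present, so WexW is active.
No repressor is bound and WexW is active, so *bexP* is transcribed.
→ *bexP* is ON in A.
Condition B:
Itaconate is absent, so QilD is active.
c-di-GMP is present, so YilB is inactive.
Xylulose is absent, so BexN is inactive.
Required activator YilB is absent, so *purN* is not transcribed.
So PurN is not produced.
With no repressor bound, *nolC* is transcribed.
So NolC is produced and active.
Autoinducer-2 is absent, so WexW is inactive.
With repressor QilD bound, *bexP* is not transcribed.
→ *bexP* is OFF in B.

A only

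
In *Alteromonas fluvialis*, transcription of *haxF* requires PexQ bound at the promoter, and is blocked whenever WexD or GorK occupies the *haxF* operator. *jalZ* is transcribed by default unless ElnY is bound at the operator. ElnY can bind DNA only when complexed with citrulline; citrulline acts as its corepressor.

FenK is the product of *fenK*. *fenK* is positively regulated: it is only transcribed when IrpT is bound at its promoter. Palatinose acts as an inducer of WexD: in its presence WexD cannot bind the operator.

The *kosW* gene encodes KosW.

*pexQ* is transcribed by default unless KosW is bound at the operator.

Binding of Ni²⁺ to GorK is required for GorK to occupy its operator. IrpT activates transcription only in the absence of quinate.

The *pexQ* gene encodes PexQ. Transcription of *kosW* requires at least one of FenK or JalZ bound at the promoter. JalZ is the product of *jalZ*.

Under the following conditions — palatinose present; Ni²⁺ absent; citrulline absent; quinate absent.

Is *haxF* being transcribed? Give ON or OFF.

Palatinose is present, so WexD is inactive.
Quinate is absent, so IrpT is active.
No repressor is bound and IrpT is active, so *fenK* is transcribed.
So FenK is produced and active.
Citrulline is absent, so ElnY is inactive.
With no repressor bound, *jalZ* is transcribed.
So JalZ is produced and active.
Activator FenK is present, so *kosW* is transcribed.
So KosW is produced and active.
With repressor KosW bound, *pexQ* is not transcribed.
So PexQ is not produced.
Ni²⁺ is absent, so GorK is inactive.
Required activator PexQ is absent, so *haxF* is not transcribed.

OFF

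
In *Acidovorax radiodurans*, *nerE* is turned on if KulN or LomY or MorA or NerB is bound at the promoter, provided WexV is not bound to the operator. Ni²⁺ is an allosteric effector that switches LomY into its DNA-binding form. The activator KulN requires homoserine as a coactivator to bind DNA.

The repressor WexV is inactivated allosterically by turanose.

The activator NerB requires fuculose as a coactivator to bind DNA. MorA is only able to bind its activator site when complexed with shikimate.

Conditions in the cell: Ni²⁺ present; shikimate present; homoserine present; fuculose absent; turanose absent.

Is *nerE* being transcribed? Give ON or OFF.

Homoserine is present, so KulN is active.
Ni²⁺ is present, so LomY is active.
Shikimate is present, so MorA is active.
Turanose is absent, so WexV is active.
Fuculose is absent, so NerB is inactive.
With repressor WexV bound, *nerE* is not transcribed.

OFF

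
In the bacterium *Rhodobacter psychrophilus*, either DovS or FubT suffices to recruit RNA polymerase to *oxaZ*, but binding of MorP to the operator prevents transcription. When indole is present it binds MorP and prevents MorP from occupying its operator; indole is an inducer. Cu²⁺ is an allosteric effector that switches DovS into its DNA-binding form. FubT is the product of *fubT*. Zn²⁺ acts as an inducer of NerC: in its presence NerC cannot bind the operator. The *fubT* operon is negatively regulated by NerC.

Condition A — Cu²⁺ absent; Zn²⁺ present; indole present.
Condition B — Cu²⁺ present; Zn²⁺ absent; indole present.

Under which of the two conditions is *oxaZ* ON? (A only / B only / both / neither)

both

Condition A:
Cu²⁺ is absent, so DovS is inactive.
Zn²⁺ is present, so NerC is inactive.
With no repressor bound, *fubT* is transcribed.
So FubT is produced and active.
Indole is present, so MorP is inactive.
Activator FubT is present, so *oxaZ* is transcribed.
→ *oxaZ* is ON in A.
Condition B:
Cu²⁺ is present, so DovS is active.
Zn²⁺ is absent, so NerC is active.
With repressor NerC bound, *fubT* is not transcribed.
So FubT is not produced.
Indole is present, so MorP is inactive.
Activator DovS is present, so *oxaZ* is transcribed.
→ *oxaZ* is ON in B.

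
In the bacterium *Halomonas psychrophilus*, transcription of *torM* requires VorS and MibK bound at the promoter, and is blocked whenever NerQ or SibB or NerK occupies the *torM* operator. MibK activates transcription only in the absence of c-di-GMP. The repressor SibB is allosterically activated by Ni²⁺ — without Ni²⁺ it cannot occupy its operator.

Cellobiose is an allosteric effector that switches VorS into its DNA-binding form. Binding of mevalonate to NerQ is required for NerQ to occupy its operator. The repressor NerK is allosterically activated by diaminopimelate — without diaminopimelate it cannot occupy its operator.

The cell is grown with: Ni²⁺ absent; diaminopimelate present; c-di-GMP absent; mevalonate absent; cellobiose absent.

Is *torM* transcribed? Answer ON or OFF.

Mevalonate is absent, so NerQ is inactive.
Cellobiose is absent, so VorS is inactive.
Ni²⁺ is absent, so SibB is inactive.
Diaminopimelate is present, so NerK is active.
c-di-GMP is absent, so MibK is active.
With repressor NerK bound, *torM* is not transcribed.

OFF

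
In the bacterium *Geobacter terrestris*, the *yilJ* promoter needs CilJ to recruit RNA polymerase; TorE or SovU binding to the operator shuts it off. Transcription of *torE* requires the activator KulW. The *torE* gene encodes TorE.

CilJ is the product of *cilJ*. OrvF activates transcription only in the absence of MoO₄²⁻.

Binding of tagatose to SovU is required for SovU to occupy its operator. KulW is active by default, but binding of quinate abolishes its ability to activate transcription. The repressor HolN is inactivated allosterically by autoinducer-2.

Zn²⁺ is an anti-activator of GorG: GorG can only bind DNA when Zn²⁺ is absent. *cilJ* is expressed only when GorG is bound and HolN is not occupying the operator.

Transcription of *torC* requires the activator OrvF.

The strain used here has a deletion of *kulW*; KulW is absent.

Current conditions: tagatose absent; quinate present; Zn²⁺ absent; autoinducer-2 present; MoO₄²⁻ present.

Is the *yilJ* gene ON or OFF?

KulW is non-functional in this strain, so it has no effect.
Required activator KulW is absent, so *torE* is not transcribed.
So TorE is not produced.
Tagatose is absent, so SovU is inactive.
Zn²⁺ is absent, so GorG is active.
Autoinducer-2 is present, so HolN is inactive.
No repressor is bound and GorG is active, so *cilJ* is transcribed.
So CilJ is produced and active.
No repressor is bound and CilJ is active, so *yilJ* is transcribed.

ON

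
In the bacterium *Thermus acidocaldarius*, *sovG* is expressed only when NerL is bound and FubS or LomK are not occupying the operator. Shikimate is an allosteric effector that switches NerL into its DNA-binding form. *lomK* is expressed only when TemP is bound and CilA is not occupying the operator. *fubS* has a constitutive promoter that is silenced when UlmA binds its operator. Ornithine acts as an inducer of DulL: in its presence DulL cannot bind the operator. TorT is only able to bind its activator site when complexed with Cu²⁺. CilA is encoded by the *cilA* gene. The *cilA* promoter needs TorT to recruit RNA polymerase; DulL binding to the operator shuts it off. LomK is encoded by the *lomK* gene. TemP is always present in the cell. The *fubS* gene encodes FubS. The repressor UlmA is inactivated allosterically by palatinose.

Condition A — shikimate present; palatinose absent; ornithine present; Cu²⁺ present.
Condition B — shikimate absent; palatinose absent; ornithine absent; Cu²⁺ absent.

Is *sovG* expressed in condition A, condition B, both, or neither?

Condition A:
Shikimate is present, so NerL is active.
Palatinose is absent, so UlmA is active.
With repressor UlmA bound, *fubS* is not transcribed.
So FubS is not produced.
Ornithine is present, so DulL is inactive.
Cu²⁺ is present, so TorT is active.
No repressor is bound and TorT is active, so *cilA* is transcribed.
So CilA is produced and active.
TemP is produced constitutively and is active.
With repressor CilA bound, *lomK* is not transcribed.
So LomK is not produced.
No repressor is bound and NerL is active, so *sovG* is transcribed.
→ *sovG* is ON in A.
Condition B:
Shikimate is absent, so NerL is inactive.
Palatinose is absent, so UlmA is active.
With repressor UlmA bound, *fubS* is not transcribed.
So FubS is not produced.
Ornithine is absent, so DulL is active.
Cu²⁺ is absent, so TorT is inactive.
With repressor DulL bound, *cilA* is not transcribed.
So CilA is not produced.
TemP is produced constitutively and is active.
No repressor is bound and TemP is active, so *lomK* is transcribed.
So LomK is produced and active.
With repressor LomK bound, *sovG* is not transcribed.
→ *sovG* is OFF in B.

A only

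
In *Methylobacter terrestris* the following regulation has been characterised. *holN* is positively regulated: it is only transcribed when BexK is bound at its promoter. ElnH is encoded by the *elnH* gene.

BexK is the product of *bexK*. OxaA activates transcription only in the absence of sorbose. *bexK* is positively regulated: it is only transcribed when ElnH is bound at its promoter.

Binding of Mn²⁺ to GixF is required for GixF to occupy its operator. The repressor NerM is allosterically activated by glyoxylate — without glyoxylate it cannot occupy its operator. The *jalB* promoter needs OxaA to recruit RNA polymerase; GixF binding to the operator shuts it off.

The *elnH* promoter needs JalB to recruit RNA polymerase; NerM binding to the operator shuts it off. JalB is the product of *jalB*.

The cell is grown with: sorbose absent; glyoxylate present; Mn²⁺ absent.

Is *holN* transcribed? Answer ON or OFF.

OFF

Mn²⁺ is absent, so GixF is inactive.
Sorbose is absent, so OxaA is active.
No repressor is bound and OxaA is active, so *jalB* is transcribed.
So JalB is produced and active.
Glyoxylate is present, so NerM is active.
With repressor NerM bound, *elnH* is not transcribed.
So ElnH is not produced.
Required activator ElnH is absent, so *bexK* is not transcribed.
So BexK is not produced.
Required activator BexK is absent, so *holN* is not transcribed.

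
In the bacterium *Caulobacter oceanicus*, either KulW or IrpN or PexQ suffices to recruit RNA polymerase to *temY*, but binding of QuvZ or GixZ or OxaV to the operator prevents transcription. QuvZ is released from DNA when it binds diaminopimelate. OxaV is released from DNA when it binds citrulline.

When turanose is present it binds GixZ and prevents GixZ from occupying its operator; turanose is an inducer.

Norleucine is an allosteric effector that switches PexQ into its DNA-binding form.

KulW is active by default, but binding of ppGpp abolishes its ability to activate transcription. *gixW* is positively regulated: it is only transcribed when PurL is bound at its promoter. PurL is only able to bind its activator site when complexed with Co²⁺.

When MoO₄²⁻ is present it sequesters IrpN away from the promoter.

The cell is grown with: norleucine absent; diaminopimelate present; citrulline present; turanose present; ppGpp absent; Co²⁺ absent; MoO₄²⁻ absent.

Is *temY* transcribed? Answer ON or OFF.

ppGpp is absent, so KulW is active.
Diaminopimelate is present, so QuvZ is inactive.
Turanose is present, so GixZ is inactive.
Citrulline is present, so OxaV is inactive.
MoO₄²⁻ is absent, so IrpN is active.
Norleucine is absent, so PexQ is inactive.
Activator KulW is present, so *temY* is transcribed.

ON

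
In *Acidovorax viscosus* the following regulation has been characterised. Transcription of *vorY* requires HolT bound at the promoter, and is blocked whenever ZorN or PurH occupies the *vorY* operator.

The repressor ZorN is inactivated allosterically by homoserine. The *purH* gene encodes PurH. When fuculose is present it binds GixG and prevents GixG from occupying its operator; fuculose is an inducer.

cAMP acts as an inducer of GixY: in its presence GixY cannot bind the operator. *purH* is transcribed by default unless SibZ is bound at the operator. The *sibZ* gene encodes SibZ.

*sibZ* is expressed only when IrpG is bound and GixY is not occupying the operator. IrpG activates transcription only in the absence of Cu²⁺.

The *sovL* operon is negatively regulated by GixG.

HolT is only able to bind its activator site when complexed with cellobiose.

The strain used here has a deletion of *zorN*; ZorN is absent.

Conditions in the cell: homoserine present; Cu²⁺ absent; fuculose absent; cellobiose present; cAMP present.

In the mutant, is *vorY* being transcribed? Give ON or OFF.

ON

Cellobiose is present, so HolT is active.
ZorN is non-functional in this strain, so it has no effect.
Cu²⁺ is absent, so IrpG is active.
cAMP is present, so GixY is inactive.
No repressor is bound and IrpG is active, so *sibZ* is transcribed.
So SibZ is produced and active.
With repressor SibZ bound, *purH* is not transcribed.
So PurH is not produced.
No repressor is bound and HolT is active, so *vorY* is transcribed.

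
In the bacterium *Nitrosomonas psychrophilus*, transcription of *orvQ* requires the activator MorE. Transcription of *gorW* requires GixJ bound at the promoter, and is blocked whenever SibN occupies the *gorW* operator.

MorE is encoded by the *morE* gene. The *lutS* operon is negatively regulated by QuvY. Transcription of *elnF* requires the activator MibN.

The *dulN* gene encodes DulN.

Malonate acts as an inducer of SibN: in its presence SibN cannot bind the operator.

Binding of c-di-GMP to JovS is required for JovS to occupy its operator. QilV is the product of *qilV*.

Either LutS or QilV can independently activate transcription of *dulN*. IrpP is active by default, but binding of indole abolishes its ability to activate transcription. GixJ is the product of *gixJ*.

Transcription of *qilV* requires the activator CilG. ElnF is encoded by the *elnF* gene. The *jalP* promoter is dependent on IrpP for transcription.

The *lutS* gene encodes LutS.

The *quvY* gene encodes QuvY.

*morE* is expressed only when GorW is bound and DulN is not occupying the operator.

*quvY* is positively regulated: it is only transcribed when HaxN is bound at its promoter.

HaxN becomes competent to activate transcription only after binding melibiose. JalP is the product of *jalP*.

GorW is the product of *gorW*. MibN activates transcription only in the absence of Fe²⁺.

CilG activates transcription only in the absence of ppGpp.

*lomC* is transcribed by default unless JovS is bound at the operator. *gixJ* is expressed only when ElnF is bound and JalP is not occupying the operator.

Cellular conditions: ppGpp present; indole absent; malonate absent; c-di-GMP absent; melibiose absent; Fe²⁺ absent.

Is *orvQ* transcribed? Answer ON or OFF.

Fe²⁺ is absent, so MibN is active.
No repressor is bound and MibN is active, so *elnF* is transcribed.
So ElnF is produced and active.
Indole is absent, so IrpP is active.
No repressor is bound and IrpP is active, so *jalP* is transcribed.
So JalP is produced and active.
With repressor JalP bound, *gixJ* is not transcribed.
So GixJ is not produced.
Malonate is absent, so SibN is active.
With repressor SibN bound, *gorW* is not transcribed.
So GorW is not produced.
Melibiose is absent, so HaxN is inactive.
Required activator HaxN is absent, so *quvY* is not transcribed.
So QuvY is not produced.
With no repressor bound, *lutS* is transcribed.
So LutS is produced and active.
ppGpp is present, so CilG is inactive.
Required activator CilG is absent, so *qilV* is not transcribed.
So QilV is not produced.
Activator LutS is present, so *dulN* is transcribed.
So DulN is produced and active.
With repressor DulN bound, *morE* is not transcribed.
So MorE is not produced.
Required activator MorE is absent, so *orvQ* is not transcribed.

OFF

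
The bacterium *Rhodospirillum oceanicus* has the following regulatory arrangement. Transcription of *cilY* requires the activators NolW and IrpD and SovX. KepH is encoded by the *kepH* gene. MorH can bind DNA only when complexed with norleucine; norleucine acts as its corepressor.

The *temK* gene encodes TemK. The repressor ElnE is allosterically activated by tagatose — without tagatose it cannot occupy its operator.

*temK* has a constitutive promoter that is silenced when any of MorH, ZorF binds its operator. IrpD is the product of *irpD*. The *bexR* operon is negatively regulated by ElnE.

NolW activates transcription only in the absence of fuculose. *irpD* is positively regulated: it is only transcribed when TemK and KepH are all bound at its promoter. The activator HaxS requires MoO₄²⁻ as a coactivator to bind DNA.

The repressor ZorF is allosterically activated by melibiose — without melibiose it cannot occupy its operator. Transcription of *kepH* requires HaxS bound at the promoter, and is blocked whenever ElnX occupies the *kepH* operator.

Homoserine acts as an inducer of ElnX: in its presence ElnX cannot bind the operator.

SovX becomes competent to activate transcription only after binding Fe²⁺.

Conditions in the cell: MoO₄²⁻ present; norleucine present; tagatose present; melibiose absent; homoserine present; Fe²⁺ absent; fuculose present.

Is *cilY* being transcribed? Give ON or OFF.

Fuculose is present, so NolW is inactive.
Norleucine is present, so MorH is active.
Melibiose is absent, so ZorF is inactive.
With repressor MorH bound, *temK* is not transcribed.
So TemK is not produced.
Homoserine is present, so ElnX is inactive.
MoO₄²⁻ is present, so HaxS is active.
No repressor is bound and HaxS is active, so *kepH* is transcribed.
So KepH is produced and active.
Required activator TemK is absent, so *irpD* is not transcribed.
So IrpD is not produced.
Fe²⁺ is absent, so SovX is inactive.
Required activator NolW is absent, so *cilY* is not transcribed.

OFF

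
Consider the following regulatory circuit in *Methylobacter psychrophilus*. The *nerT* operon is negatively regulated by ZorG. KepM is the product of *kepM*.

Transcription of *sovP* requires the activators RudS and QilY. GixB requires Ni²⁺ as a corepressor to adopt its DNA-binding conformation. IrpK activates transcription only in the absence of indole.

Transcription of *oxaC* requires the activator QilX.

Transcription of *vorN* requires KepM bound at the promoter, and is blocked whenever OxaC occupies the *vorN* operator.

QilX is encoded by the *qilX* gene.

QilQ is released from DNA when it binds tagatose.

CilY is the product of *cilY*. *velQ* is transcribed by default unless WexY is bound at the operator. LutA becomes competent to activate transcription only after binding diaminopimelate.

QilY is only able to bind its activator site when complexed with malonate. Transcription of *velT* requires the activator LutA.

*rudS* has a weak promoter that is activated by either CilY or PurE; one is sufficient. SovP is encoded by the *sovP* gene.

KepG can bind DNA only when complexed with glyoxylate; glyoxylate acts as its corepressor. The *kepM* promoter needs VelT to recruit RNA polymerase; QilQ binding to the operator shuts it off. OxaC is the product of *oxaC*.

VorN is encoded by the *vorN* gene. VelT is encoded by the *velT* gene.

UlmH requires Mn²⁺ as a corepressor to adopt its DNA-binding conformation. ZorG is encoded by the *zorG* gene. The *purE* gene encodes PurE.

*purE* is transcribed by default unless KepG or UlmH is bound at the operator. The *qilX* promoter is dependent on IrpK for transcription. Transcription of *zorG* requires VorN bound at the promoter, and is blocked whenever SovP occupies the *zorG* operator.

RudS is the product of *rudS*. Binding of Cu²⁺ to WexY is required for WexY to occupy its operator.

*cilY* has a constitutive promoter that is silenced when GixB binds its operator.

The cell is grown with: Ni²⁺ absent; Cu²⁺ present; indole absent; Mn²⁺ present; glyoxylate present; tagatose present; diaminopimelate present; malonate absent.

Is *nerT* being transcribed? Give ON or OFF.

ON

Ni²⁺ is absent, so GixB is inactive.
With no repressor bound, *cilY* is transcribed.
So CilY is produced and active.
Glyoxylate is present, so KepG is active.
Mn²⁺ is present, so UlmH is active.
With repressor KepG bound, *purE* is not transcribed.
So PurE is not produced.
Activator CilY is present, so *rudS* is transcribed.
So RudS is produced and active.
Malonate is absent, so QilY is inactive.
Required activator QilY is absent, so *sovP* is not transcribed.
So SovP is not produced.
Indole is absent, so IrpK is active.
No repressor is bound and IrpK is active, so *qilX* is transcribed.
So QilX is produced and active.
No repressor is bound and QilX is active, so *oxaC* is transcribed.
So OxaC is produced and active.
Tagatose is present, so QilQ is inactive.
Diaminopimelate is present, so LutA is active.
No repressor is bound and LutA is active, so *velT* is transcribed.
So VelT is produced and active.
No repressor is bound and VelT is active, so *kepM* is transcribed.
So KepM is produced and active.
With repressor OxaC bound, *vorN* is not transcribed.
So VorN is not produced.
Required activator VorN is absent, so *zorG* is not transcribed.
So ZorG is not produced.
With no repressor bound, *nerT* is transcribed.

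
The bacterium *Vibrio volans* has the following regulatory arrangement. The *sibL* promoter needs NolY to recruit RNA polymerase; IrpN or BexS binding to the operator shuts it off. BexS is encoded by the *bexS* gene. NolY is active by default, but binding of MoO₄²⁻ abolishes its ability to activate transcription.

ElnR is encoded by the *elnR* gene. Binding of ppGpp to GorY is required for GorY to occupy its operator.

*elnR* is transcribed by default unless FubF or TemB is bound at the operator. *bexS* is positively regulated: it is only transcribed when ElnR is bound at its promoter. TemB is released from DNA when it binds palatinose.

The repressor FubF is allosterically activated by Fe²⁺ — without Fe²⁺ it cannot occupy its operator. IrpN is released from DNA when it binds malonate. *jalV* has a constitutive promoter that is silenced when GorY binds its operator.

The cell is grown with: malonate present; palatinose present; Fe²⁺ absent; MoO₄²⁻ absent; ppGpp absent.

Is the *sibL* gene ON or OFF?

OFF

Malonate is present, so IrpN is inactive.
MoO₄²⁻ is absent, so NolY is active.
Fe²⁺ is absent, so FubF is inactive.
Palatinose is present, so TemB is inactive.
With no repressor bound, *elnR* is transcribed.
So ElnR is produced and active.
No repressor is bound and ElnR is active, so *bexS* is transcribed.
So BexS is produced and active.
With repressor BexS bound, *sibL* is not transcribed.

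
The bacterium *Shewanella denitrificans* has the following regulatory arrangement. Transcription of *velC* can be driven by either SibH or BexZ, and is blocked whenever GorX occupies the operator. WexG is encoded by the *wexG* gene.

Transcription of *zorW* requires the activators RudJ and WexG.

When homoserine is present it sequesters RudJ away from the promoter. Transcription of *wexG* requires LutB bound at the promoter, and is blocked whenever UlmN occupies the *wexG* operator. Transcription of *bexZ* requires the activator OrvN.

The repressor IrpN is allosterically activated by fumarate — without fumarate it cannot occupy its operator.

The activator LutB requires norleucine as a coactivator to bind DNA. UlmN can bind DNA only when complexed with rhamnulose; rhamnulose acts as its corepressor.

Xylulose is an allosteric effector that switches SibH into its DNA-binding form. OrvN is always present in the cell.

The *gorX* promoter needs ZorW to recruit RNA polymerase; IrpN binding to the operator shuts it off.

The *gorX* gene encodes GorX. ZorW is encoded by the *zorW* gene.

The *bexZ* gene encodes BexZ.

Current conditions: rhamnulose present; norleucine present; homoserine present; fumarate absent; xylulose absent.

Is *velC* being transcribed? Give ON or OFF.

ON

Fumarate is absent, so IrpN is inactive.
Homoserine is present, so RudJ is inactive.
Rhamnulose is present, so UlmN is active.
Norleucine is present, so LutB is active.
With repressor UlmN bound, *wexG* is not transcribed.
So WexG is not produced.
Required activator RudJ is absent, so *zorW* is not transcribed.
So ZorW is not produced.
Required activator ZorW is absent, so *gorX* is not transcribed.
So GorX is not produced.
Xylulose is absent, so SibH is inactive.
OrvN is produced constitutively and is active.
No repressor is bound and OrvN is active, so *bexZ* is transcribed.
So BexZ is produced and active.
Activator BexZ is present, so *velC* is transcribed.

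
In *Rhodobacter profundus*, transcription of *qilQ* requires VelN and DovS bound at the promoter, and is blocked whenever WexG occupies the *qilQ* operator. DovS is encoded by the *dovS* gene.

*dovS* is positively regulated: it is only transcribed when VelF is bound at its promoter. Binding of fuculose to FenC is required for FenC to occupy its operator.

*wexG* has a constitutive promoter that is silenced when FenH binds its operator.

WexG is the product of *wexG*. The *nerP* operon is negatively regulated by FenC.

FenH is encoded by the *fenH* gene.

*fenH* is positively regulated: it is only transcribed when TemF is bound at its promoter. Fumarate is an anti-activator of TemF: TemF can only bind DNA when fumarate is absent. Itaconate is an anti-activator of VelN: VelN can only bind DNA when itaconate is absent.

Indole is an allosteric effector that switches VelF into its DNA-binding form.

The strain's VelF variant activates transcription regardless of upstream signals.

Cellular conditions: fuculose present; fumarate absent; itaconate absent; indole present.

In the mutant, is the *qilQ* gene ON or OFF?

ON

Itaconate is absent, so VelN is active.
Fumarate is absent, so TemF is active.
No repressor is bound and TemF is active, so *fenH* is transcribed.
So FenH is produced and active.
With repressor FenH bound, *wexG* is not transcribed.
So WexG is not produced.
VelF is constitutively active in this strain.
No repressor is bound and VelF is active, so *dovS* is transcribed.
So DovS is produced and active.
No repressor is bound and VelN and DovS are active, so *qilQ* is transcribed.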